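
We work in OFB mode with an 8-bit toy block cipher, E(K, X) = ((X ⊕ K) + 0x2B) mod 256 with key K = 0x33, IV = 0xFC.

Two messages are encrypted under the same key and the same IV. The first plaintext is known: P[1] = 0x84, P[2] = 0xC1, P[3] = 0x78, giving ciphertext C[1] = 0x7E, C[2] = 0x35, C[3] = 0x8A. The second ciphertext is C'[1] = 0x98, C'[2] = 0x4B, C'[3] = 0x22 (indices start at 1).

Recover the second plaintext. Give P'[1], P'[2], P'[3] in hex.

P'[1] = 0x62, P'[2] = 0xBF, P'[3] = 0xD0

In OFB with a reused IV, both messages share the same keystream S_i, so C_i ⊕ C'_i = P_i ⊕ P'_i and thus P'_i = P_i ⊕ C_i ⊕ C'_i.
P'[1]: 0x84 ⊕ 0x7E ⊕ 0x98 = 0x62.
P'[2]: 0xC1 ⊕ 0x35 ⊕ 0x4B = 0xBF.
P'[3]: 0x78 ⊕ 0x8A ⊕ 0x22 = 0xD0.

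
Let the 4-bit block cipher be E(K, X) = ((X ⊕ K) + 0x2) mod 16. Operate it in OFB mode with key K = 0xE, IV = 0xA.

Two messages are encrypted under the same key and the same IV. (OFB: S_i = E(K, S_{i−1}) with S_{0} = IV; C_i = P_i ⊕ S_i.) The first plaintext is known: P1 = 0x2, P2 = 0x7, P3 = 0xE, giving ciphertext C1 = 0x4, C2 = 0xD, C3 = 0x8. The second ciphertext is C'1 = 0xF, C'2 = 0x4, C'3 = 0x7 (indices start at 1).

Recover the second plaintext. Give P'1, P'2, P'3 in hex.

P'1 = 0x9, P'2 = 0xE, P'3 = 0x1

In OFB with a reused IV, both messages share the same keystream S_i, so C_i ⊕ C'_i = P_i ⊕ P'_i and thus P'_i = P_i ⊕ C_i ⊕ C'_i.
P'1: 0x2 ⊕ 0x4 ⊕ 0xF = 0x9.
P'2: 0x7 ⊕ 0xD ⊕ 0x4 = 0xE.
P'3: 0xE ⊕ 0x8 ⊕ 0x7 = 0x1.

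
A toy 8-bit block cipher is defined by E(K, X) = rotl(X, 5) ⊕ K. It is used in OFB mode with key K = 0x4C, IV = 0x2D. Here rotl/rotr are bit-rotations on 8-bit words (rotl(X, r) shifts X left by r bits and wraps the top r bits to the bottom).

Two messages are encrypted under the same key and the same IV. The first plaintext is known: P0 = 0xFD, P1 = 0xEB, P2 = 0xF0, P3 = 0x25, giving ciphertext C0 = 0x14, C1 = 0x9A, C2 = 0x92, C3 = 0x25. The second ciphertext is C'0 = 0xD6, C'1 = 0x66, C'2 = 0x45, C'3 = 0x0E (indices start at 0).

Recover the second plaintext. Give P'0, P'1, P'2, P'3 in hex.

In OFB with a reused IV, both messages share the same keystream S_i, so C_i ⊕ C'_i = P_i ⊕ P'_i and thus P'_i = P_i ⊕ C_i ⊕ C'_i.
P'0: 0xFD ⊕ 0x14 ⊕ 0xD6 = 0x3F.
P'1: 0xEB ⊕ 0x9A ⊕ 0x66 = 0x17.
P'2: 0xF0 ⊕ 0x92 ⊕ 0x45 = 0x27.
P'3: 0x25 ⊕ 0x25 ⊕ 0x0E = 0x0E.

P'0 = 0x3F, P'1 = 0x17, P'2 = 0x27, P'3 = 0x0E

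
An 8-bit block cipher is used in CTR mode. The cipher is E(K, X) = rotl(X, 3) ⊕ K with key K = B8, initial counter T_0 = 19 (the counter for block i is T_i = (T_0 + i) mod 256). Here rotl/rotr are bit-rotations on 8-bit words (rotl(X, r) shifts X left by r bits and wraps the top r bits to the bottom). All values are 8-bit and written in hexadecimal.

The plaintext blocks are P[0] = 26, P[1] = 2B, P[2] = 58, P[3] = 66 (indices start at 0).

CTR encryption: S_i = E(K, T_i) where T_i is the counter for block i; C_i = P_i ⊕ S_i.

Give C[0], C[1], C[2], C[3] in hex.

C[0] = 56, C[1] = 43, C[2] = 38, C[3] = 3E

C[0]: T = 19, S = E(K, T) = 70; 26 ⊕ 70 = 56.
C[1]: T = 1A, S = E(K, T) = 68; 2B ⊕ 68 = 43.
C[2]: T = 1B, S = E(K, T) = 60; 58 ⊕ 60 = 38.
C[3]: T = 1C, S = E(K, T) = 58; 66 ⊕ 58 = 3E.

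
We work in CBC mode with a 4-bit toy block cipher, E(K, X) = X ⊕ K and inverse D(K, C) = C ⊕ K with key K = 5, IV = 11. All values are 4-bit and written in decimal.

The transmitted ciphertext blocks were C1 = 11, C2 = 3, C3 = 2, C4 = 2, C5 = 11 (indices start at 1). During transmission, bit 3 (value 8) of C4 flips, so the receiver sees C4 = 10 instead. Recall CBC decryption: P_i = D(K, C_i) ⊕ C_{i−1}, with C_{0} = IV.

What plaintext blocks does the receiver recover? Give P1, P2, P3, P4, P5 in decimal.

Only C4 changed, to 10. In CBC, a change in C_i garbles P_i and flips the same bit in P_{i+1}. Decrypting the received ciphertext:
P1: D(K, 11) = 14; 14 ⊕ 11 = 5.
P2: D(K, 3) = 6; 6 ⊕ 11 = 13.
P3: D(K, 2) = 7; 7 ⊕ 3 = 4.
P4: D(K, 10) = 15; 15 ⊕ 2 = 13.
P5: D(K, 11) = 14; 14 ⊕ 10 = 4.
Blocks that differ from the original plaintext: P4, P5.

P1 = 5, P2 = 13, P3 = 4, P4 = 13, P5 = 4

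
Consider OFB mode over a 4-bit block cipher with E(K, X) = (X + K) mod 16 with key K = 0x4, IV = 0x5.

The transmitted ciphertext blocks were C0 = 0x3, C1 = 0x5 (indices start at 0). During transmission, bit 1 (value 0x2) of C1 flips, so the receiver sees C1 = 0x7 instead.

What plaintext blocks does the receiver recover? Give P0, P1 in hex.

P0 = 0xA, P1 = 0xA

OFB decryption: S_i = E(K, S_{i−1}) with S_{−1} = IV; P_i = C_i ⊕ S_i.
Only C1 changed, to 0x7. In OFB, a change in C_i flips the same bit in P_i only; the keystream is unaffected. Decrypting the received ciphertext:
P0: S = E(K, 0x5) = 0x9; 0x3 ⊕ 0x9 = 0xA.
P1: S = E(K, 0x9) = 0xD; 0x7 ⊕ 0xD = 0xA.
Blocks that differ from the original plaintext: P1.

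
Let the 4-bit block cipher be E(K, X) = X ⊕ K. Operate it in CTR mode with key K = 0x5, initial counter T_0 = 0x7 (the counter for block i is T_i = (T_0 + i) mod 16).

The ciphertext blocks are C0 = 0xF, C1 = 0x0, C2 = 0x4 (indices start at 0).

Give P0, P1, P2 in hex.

CTR decryption: S_i = E(K, T_i) where T_i is the counter for block i; P_i = C_i ⊕ S_i.
P0: T = 0x7, S = E(K, T) = 0x2; 0xF ⊕ 0x2 = 0xD.
P1: T = 0x8, S = E(K, T) = 0xD; 0x0 ⊕ 0xD = 0xD.
P2: T = 0x9, S = E(K, T) = 0xC; 0x4 ⊕ 0xC = 0x8.

P0 = 0xD, P1 = 0xD, P2 = 0x8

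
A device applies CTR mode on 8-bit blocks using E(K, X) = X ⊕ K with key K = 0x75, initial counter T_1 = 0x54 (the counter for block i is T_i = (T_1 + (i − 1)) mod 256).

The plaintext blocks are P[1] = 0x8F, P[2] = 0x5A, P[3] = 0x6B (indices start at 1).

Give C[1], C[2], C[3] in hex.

C[1] = 0xAE, C[2] = 0x7A, C[3] = 0x48

CTR encryption: S_i = E(K, T_i) where T_i is the counter for block i; C_i = P_i ⊕ S_i.
C[1]: T = 0x54, S = E(K, T) = 0x21; 0x8F ⊕ 0x21 = 0xAE.
C[2]: T = 0x55, S = E(K, T) = 0x20; 0x5A ⊕ 0x20 = 0x7A.
C[3]: T = 0x56, S = E(K, T) = 0x23; 0x6B ⊕ 0x23 = 0x48.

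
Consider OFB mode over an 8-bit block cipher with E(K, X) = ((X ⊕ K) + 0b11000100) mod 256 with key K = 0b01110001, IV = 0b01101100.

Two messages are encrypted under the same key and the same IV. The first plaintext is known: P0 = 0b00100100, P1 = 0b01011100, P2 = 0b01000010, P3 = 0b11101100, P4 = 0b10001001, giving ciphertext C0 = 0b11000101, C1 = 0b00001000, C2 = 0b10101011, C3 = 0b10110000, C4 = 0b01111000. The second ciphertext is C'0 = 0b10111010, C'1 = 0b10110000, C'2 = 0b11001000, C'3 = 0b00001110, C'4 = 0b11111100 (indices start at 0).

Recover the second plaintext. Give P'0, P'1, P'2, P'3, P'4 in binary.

In OFB with a reused IV, both messages share the same keystream S_i, so C_i ⊕ C'_i = P_i ⊕ P'_i and thus P'_i = P_i ⊕ C_i ⊕ C'_i.
P'0: 0b00100100 ⊕ 0b11000101 ⊕ 0b10111010 = 0b01011011.
P'1: 0b01011100 ⊕ 0b00001000 ⊕ 0b10110000 = 0b11100100.
P'2: 0b01000010 ⊕ 0b10101011 ⊕ 0b11001000 = 0b00100001.
P'3: 0b11101100 ⊕ 0b10110000 ⊕ 0b00001110 = 0b01010010.
P'4: 0b10001001 ⊕ 0b01111000 ⊕ 0b11111100 = 0b00001101.

P'0 = 0b01011011, P'1 = 0b11100100, P'2 = 0b00100001, P'3 = 0b01010010, P'4 = 0b00001101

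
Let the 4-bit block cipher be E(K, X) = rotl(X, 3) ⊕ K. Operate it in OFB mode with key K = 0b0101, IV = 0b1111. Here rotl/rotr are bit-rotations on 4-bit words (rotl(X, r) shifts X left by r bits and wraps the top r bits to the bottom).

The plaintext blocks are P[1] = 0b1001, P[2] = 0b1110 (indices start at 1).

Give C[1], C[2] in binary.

OFB encryption: S_i = E(K, S_{i−1}) with S_{0} = IV; C_i = P_i ⊕ S_i.
C[1]: S = E(K, 0b1111) = 0b1010; 0b1001 ⊕ 0b1010 = 0b0011.
C[2]: S = E(K, 0b1010) = 0b0000; 0b1110 ⊕ 0b0000 = 0b1110.

C[1] = 0b0011, C[2] = 0b1110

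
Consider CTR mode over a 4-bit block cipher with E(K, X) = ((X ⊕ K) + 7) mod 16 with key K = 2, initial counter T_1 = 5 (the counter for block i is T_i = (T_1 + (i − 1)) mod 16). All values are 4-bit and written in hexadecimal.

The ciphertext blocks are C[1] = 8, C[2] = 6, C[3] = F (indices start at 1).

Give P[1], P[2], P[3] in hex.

P[1] = 6, P[2] = D, P[3] = 3

CTR decryption: S_i = E(K, T_i) where T_i is the counter for block i; P_i = C_i ⊕ S_i.
P[1]: T = 5, S = E(K, T) = E; 8 ⊕ E = 6.
P[2]: T = 6, S = E(K, T) = B; 6 ⊕ B = D.
P[3]: T = 7, S = E(K, T) = C; F ⊕ C = 3.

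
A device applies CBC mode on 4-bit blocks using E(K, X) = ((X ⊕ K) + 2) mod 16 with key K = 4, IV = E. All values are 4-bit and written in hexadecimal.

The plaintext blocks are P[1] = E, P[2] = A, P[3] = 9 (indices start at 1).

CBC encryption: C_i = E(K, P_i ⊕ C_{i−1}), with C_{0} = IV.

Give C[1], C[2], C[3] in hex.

C[1] = 6, C[2] = A, C[3] = 9

C[1]: P[1] ⊕ E = 0; E(K, 0) = 6.
C[2]: P[2] ⊕ 6 = C; E(K, C) = A.
C[3]: P[3] ⊕ A = 3; E(K, 3) = 9.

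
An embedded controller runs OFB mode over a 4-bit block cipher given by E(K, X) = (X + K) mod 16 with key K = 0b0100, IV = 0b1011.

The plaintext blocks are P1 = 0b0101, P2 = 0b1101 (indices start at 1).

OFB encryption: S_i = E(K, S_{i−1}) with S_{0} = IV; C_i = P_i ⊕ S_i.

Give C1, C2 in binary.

C1: S = E(K, 0b1011) = 0b1111; 0b0101 ⊕ 0b1111 = 0b1010.
C2: S = E(K, 0b1111) = 0b0011; 0b1101 ⊕ 0b0011 = 0b1110.

C1 = 0b1010, C2 = 0b1110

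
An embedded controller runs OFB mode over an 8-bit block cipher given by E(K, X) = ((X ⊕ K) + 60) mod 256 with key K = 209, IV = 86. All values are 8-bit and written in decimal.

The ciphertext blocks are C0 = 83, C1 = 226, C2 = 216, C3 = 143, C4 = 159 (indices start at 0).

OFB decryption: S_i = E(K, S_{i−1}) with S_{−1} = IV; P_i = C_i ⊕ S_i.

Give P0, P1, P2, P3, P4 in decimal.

P0 = 144, P1 = 172, P2 = 3, P3 = 201, P4 = 76

P0: S = E(K, 86) = 195; 83 ⊕ 195 = 144.
P1: S = E(K, 195) = 78; 226 ⊕ 78 = 172.
P2: S = E(K, 78) = 219; 216 ⊕ 219 = 3.
P3: S = E(K, 219) = 70; 143 ⊕ 70 = 201.
P4: S = E(K, 70) = 211; 159 ⊕ 211 = 76.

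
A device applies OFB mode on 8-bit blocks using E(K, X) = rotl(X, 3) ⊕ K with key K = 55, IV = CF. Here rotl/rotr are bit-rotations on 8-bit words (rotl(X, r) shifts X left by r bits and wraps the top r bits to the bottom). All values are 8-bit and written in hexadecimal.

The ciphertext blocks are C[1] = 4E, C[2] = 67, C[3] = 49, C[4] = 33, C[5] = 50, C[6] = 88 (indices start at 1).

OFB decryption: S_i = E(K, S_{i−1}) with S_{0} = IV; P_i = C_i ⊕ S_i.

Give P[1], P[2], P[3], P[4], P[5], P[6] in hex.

P[1] = 65, P[2] = 6B, P[3] = 7C, P[4] = CF, P[5] = E2, P[6] = 48

P[1]: S = E(K, CF) = 2B; 4E ⊕ 2B = 65.
P[2]: S = E(K, 2B) = 0C; 67 ⊕ 0C = 6B.
P[3]: S = E(K, 0C) = 35; 49 ⊕ 35 = 7C.
P[4]: S = E(K, 35) = FC; 33 ⊕ FC = CF.
P[5]: S = E(K, FC) = B2; 50 ⊕ B2 = E2.
P[6]: S = E(K, B2) = C0; 88 ⊕ C0 = 48.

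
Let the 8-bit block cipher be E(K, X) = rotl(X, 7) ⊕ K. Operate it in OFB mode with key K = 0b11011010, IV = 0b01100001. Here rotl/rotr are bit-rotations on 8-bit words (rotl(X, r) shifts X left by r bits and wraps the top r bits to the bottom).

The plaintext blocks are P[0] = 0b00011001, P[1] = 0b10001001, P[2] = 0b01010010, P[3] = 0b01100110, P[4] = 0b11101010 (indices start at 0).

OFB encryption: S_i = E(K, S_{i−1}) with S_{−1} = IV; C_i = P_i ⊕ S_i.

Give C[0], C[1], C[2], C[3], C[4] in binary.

C[0] = 0b01110011, C[1] = 0b01100110, C[2] = 0b01111111, C[3] = 0b00101010, C[4] = 0b00010110

C[0]: S = E(K, 0b01100001) = 0b01101010; 0b00011001 ⊕ 0b01101010 = 0b01110011.
C[1]: S = E(K, 0b01101010) = 0b11101111; 0b10001001 ⊕ 0b11101111 = 0b01100110.
C[2]: S = E(K, 0b11101111) = 0b00101101; 0b01010010 ⊕ 0b00101101 = 0b01111111.
C[3]: S = E(K, 0b00101101) = 0b01001100; 0b01100110 ⊕ 0b01001100 = 0b00101010.
C[4]: S = E(K, 0b01001100) = 0b11111100; 0b11101010 ⊕ 0b11111100 = 0b00010110.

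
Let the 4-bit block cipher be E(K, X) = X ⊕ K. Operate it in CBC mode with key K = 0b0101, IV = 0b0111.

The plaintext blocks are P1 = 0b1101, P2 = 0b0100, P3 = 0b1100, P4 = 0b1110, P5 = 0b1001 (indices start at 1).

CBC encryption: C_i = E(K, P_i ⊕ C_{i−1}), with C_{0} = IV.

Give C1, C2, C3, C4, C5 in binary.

C1: P1 ⊕ 0b0111 = 0b1010; E(K, 0b1010) = 0b1111.
C2: P2 ⊕ 0b1111 = 0b1011; E(K, 0b1011) = 0b1110.
C3: P3 ⊕ 0b1110 = 0b0010; E(K, 0b0010) = 0b0111.
C4: P4 ⊕ 0b0111 = 0b1001; E(K, 0b1001) = 0b1100.
C5: P5 ⊕ 0b1100 = 0b0101; E(K, 0b0101) = 0b0000.

C1 = 0b1111, C2 = 0b1110, C3 = 0b0111, C4 = 0b1100, C5 = 0b0000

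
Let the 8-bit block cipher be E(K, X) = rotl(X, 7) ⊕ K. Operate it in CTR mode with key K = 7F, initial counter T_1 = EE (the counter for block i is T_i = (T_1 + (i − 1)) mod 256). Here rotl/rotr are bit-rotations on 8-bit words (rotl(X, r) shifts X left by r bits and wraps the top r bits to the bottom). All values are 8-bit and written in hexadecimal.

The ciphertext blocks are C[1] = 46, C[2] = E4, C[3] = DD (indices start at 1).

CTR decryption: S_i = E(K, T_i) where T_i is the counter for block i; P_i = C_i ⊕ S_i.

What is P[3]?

P[3] = DA

P[3]: T = F0, S = E(K, T) = 07; DD ⊕ 07 = DA.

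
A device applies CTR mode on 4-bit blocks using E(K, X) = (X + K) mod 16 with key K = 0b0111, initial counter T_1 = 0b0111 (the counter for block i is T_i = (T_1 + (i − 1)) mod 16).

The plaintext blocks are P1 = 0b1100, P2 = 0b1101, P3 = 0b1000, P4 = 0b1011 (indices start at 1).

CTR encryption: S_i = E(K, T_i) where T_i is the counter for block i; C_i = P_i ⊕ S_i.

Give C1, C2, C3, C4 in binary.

C1: T = 0b0111, S = E(K, T) = 0b1110; 0b1100 ⊕ 0b1110 = 0b0010.
C2: T = 0b1000, S = E(K, T) = 0b1111; 0b1101 ⊕ 0b1111 = 0b0010.
C3: T = 0b1001, S = E(K, T) = 0b0000; 0b1000 ⊕ 0b0000 = 0b1000.
C4: T = 0b1010, S = E(K, T) = 0b0001; 0b1011 ⊕ 0b0001 = 0b1010.

C1 = 0b0010, C2 = 0b0010, C3 = 0b1000, C4 = 0b1010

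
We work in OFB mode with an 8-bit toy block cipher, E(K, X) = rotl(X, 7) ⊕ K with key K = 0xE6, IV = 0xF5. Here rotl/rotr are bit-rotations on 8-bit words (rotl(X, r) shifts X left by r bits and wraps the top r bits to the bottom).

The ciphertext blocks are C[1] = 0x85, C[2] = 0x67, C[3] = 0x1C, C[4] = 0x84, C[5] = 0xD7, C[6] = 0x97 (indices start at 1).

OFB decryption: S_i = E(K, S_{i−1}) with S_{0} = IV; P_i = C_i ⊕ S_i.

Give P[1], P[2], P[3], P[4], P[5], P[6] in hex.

P[1] = 0x99, P[2] = 0x8F, P[3] = 0x8E, P[4] = 0x2B, P[5] = 0xE6, P[6] = 0xE9

P[1]: S = E(K, 0xF5) = 0x1C; 0x85 ⊕ 0x1C = 0x99.
P[2]: S = E(K, 0x1C) = 0xE8; 0x67 ⊕ 0xE8 = 0x8F.
P[3]: S = E(K, 0xE8) = 0x92; 0x1C ⊕ 0x92 = 0x8E.
P[4]: S = E(K, 0x92) = 0xAF; 0x84 ⊕ 0xAF = 0x2B.
P[5]: S = E(K, 0xAF) = 0x31; 0xD7 ⊕ 0x31 = 0xE6.
P[6]: S = E(K, 0x31) = 0x7E; 0x97 ⊕ 0x7E = 0xE9.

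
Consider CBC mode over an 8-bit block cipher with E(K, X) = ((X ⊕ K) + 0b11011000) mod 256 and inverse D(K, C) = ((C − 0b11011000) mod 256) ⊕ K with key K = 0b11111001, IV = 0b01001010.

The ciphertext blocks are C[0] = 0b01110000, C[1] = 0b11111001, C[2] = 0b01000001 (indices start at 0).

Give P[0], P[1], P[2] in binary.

P[0] = 0b00101011, P[1] = 0b10101000, P[2] = 0b01101001

CBC decryption: P_i = D(K, C_i) ⊕ C_{i−1}, with C_{−1} = IV.
P[0]: D(K, 0b01110000) = 0b01100001; 0b01100001 ⊕ 0b01001010 = 0b00101011.
P[1]: D(K, 0b11111001) = 0b11011000; 0b11011000 ⊕ 0b01110000 = 0b10101000.
P[2]: D(K, 0b01000001) = 0b10010000; 0b10010000 ⊕ 0b11111001 = 0b01101001.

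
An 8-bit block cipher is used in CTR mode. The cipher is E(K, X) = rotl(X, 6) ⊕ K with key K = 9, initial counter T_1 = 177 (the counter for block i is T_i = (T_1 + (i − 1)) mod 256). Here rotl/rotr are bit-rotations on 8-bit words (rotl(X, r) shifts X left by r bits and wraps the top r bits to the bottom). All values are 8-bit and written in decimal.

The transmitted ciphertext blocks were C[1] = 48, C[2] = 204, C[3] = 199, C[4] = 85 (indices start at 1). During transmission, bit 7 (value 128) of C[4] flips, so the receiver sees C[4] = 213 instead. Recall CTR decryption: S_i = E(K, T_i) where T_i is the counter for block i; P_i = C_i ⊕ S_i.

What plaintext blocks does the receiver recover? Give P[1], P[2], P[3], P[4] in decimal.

P[1] = 85, P[2] = 105, P[3] = 34, P[4] = 241

Only C[4] changed, to 213. In CTR, a change in C_i flips the same bit in P_i only; the keystream is unaffected. Decrypting the received ciphertext:
P[1]: T = 177, S = E(K, T) = 101; 48 ⊕ 101 = 85.
P[2]: T = 178, S = E(K, T) = 165; 204 ⊕ 165 = 105.
P[3]: T = 179, S = E(K, T) = 229; 199 ⊕ 229 = 34.
P[4]: T = 180, S = E(K, T) = 36; 213 ⊕ 36 = 241.
Blocks that differ from the original plaintext: P[4].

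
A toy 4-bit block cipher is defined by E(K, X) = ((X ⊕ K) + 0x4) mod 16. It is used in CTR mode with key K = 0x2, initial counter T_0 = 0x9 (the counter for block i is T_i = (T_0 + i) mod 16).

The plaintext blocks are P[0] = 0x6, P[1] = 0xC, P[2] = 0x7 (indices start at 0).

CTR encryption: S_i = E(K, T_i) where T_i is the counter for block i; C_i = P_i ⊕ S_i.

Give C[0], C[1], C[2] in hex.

C[0] = 0x9, C[1] = 0x0, C[2] = 0xA

C[0]: T = 0x9, S = E(K, T) = 0xF; 0x6 ⊕ 0xF = 0x9.
C[1]: T = 0xA, S = E(K, T) = 0xC; 0xC ⊕ 0xC = 0x0.
C[2]: T = 0xB, S = E(K, T) = 0xD; 0x7 ⊕ 0xD = 0xA.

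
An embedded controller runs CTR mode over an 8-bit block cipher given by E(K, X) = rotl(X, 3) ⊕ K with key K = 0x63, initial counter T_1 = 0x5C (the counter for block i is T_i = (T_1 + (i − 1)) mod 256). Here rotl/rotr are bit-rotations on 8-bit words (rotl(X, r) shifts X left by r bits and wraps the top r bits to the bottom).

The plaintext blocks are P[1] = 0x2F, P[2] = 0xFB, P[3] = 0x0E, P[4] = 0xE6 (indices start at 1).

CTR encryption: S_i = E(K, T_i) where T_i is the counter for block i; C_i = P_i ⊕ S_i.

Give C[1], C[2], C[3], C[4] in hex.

C[1] = 0xAE, C[2] = 0x72, C[3] = 0x9F, C[4] = 0x7F

C[1]: T = 0x5C, S = E(K, T) = 0x81; 0x2F ⊕ 0x81 = 0xAE.
C[2]: T = 0x5D, S = E(K, T) = 0x89; 0xFB ⊕ 0x89 = 0x72.
C[3]: T = 0x5E, S = E(K, T) = 0x91; 0x0E ⊕ 0x91 = 0x9F.
C[4]: T = 0x5F, S = E(K, T) = 0x99; 0xE6 ⊕ 0x99 = 0x7F.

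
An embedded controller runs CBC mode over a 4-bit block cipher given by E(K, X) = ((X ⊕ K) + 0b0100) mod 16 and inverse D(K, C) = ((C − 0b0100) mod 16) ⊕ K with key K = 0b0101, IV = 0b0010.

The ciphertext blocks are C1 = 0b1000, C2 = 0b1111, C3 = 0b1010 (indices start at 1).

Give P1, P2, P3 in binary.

CBC decryption: P_i = D(K, C_i) ⊕ C_{i−1}, with C_{0} = IV.
P1: D(K, 0b1000) = 0b0001; 0b0001 ⊕ 0b0010 = 0b0011.
P2: D(K, 0b1111) = 0b1110; 0b1110 ⊕ 0b1000 = 0b0110.
P3: D(K, 0b1010) = 0b0011; 0b0011 ⊕ 0b1111 = 0b1100.

P1 = 0b0011, P2 = 0b0110, P3 = 0b1100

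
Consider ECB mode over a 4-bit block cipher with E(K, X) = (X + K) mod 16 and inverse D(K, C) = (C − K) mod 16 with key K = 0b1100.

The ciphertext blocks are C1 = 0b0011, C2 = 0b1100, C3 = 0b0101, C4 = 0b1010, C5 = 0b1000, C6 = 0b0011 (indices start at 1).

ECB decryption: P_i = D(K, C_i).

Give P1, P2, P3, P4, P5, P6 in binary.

P1: D(K, 0b0011) = 0b0111.
P2: D(K, 0b1100) = 0b0000.
P3: D(K, 0b0101) = 0b1001.
P4: D(K, 0b1010) = 0b1110.
P5: D(K, 0b1000) = 0b1100.
P6: D(K, 0b0011) = 0b0111.

P1 = 0b0111, P2 = 0b0000, P3 = 0b1001, P4 = 0b1110, P5 = 0b1100, P6 = 0b0111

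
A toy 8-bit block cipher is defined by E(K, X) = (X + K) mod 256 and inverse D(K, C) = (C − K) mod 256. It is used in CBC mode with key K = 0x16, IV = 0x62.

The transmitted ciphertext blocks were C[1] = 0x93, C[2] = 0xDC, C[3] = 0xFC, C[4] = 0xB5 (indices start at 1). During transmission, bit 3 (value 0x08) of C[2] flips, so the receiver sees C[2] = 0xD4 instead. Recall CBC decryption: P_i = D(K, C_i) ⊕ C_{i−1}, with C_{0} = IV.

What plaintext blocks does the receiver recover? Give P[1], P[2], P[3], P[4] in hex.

Only C[2] changed, to 0xD4. In CBC, a change in C_i garbles P_i and flips the same bit in P_{i+1}. Decrypting the received ciphertext:
P[1]: D(K, 0x93) = 0x7D; 0x7D ⊕ 0x62 = 0x1F.
P[2]: D(K, 0xD4) = 0xBE; 0xBE ⊕ 0x93 = 0x2D.
P[3]: D(K, 0xFC) = 0xE6; 0xE6 ⊕ 0xD4 = 0x32.
P[4]: D(K, 0xB5) = 0x9F; 0x9F ⊕ 0xFC = 0x63.
Blocks that differ from the original plaintext: P[2], P[3].

P[1] = 0x1F, P[2] = 0x2D, P[3] = 0x32, P[4] = 0x63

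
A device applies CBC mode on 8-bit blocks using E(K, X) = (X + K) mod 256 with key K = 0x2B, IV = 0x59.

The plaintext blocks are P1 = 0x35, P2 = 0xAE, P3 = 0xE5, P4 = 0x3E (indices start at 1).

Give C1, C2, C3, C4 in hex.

CBC encryption: C_i = E(K, P_i ⊕ C_{i−1}), with C_{0} = IV.
C1: P1 ⊕ 0x59 = 0x6C; E(K, 0x6C) = 0x97.
C2: P2 ⊕ 0x97 = 0x39; E(K, 0x39) = 0x64.
C3: P3 ⊕ 0x64 = 0x81; E(K, 0x81) = 0xAC.
C4: P4 ⊕ 0xAC = 0x92; E(K, 0x92) = 0xBD.

C1 = 0x97, C2 = 0x64, C3 = 0xAC, C4 = 0xBD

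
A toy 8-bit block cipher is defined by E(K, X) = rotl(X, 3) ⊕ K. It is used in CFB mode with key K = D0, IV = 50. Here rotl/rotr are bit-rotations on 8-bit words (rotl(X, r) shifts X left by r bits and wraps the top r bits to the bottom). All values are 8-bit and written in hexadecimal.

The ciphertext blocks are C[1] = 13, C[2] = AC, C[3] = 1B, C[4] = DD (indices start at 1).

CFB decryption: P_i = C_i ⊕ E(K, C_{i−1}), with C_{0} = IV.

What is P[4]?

P[4]: E(K, 1B) = 08; DD ⊕ 08 = D5.

P[4] = D5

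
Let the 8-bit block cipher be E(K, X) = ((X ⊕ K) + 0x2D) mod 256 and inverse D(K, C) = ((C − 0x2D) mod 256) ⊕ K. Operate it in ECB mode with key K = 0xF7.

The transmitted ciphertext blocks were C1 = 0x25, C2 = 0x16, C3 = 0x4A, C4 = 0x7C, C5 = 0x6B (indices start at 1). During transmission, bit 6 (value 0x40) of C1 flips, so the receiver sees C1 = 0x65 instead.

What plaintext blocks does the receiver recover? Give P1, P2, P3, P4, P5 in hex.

ECB decryption: P_i = D(K, C_i).
Only C1 changed, to 0x65. In ECB, a change in C_i affects only P_i. Decrypting the received ciphertext:
P1: D(K, 0x65) = 0xCF.
P2: D(K, 0x16) = 0x1E.
P3: D(K, 0x4A) = 0xEA.
P4: D(K, 0x7C) = 0xB8.
P5: D(K, 0x6B) = 0xC9.
Blocks that differ from the original plaintext: P1.

P1 = 0xCF, P2 = 0x1E, P3 = 0xEA, P4 = 0xB8, P5 = 0xC9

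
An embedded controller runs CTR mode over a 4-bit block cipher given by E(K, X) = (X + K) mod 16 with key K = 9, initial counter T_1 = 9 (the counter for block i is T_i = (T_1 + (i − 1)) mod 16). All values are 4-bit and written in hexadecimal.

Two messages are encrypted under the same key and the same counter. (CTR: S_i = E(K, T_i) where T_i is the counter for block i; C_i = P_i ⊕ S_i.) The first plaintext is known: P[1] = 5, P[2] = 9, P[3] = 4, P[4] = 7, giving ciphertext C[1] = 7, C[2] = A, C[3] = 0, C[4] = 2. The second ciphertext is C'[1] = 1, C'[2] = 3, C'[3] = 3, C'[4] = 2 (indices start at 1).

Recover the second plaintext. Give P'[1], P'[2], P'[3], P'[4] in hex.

P'[1] = 3, P'[2] = 0, P'[3] = 7, P'[4] = 7

In CTR with a reused counter, both messages share the same keystream S_i, so C_i ⊕ C'_i = P_i ⊕ P'_i and thus P'_i = P_i ⊕ C_i ⊕ C'_i.
P'[1]: 5 ⊕ 7 ⊕ 1 = 3.
P'[2]: 9 ⊕ A ⊕ 3 = 0.
P'[3]: 4 ⊕ 0 ⊕ 3 = 7.
P'[4]: 7 ⊕ 2 ⊕ 2 = 7.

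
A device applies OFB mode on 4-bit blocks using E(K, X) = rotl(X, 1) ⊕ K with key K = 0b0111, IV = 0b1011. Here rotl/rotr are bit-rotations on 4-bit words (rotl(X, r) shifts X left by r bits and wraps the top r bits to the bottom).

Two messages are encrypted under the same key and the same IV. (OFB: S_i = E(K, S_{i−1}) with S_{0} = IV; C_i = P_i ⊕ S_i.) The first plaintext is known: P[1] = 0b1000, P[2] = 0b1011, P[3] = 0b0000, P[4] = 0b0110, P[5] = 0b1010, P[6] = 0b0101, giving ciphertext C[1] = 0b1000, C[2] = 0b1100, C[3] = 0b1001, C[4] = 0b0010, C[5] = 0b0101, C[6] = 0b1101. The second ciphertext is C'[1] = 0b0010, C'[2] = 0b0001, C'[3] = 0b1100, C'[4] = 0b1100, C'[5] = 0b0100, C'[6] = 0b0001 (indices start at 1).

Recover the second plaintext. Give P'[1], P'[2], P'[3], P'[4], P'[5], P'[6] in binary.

P'[1] = 0b0010, P'[2] = 0b0110, P'[3] = 0b0101, P'[4] = 0b1000, P'[5] = 0b1011, P'[6] = 0b1001

In OFB with a reused IV, both messages share the same keystream S_i, so C_i ⊕ C'_i = P_i ⊕ P'_i and thus P'_i = P_i ⊕ C_i ⊕ C'_i.
P'[1]: 0b1000 ⊕ 0b1000 ⊕ 0b0010 = 0b0010.
P'[2]: 0b1011 ⊕ 0b1100 ⊕ 0b0001 = 0b0110.
P'[3]: 0b0000 ⊕ 0b1001 ⊕ 0b1100 = 0b0101.
P'[4]: 0b0110 ⊕ 0b0010 ⊕ 0b1100 = 0b1000.
P'[5]: 0b1010 ⊕ 0b0101 ⊕ 0b0100 = 0b1011.
P'[6]: 0b0101 ⊕ 0b1101 ⊕ 0b0001 = 0b1001.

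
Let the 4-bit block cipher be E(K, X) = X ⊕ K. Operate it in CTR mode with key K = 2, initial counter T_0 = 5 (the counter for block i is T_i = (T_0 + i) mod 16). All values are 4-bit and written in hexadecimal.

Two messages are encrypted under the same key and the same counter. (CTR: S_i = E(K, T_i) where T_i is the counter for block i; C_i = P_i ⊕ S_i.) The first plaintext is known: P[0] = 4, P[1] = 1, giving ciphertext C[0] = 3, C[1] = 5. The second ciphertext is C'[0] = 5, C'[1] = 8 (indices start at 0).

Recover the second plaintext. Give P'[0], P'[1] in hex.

P'[0] = 2, P'[1] = C

In CTR with a reused counter, both messages share the same keystream S_i, so C_i ⊕ C'_i = P_i ⊕ P'_i and thus P'_i = P_i ⊕ C_i ⊕ C'_i.
P'[0]: 4 ⊕ 3 ⊕ 5 = 2.
P'[1]: 1 ⊕ 5 ⊕ 8 = C.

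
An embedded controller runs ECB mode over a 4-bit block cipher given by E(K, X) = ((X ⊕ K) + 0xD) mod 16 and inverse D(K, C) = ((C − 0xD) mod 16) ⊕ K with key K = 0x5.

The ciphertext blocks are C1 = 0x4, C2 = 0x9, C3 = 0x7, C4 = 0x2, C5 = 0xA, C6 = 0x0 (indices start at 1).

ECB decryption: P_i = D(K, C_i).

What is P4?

P4: D(K, 0x2) = 0x0.

P4 = 0x0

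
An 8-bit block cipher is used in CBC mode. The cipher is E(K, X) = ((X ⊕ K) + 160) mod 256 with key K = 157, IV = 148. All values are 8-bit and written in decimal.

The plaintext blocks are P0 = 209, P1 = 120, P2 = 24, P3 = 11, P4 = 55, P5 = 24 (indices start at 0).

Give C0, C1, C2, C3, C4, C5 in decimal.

C0 = 120, C1 = 61, C2 = 88, C3 = 110, C4 = 100, C5 = 129

CBC encryption: C_i = E(K, P_i ⊕ C_{i−1}), with C_{−1} = IV.
C0: P0 ⊕ 148 = 69; E(K, 69) = 120.
C1: P1 ⊕ 120 = 0; E(K, 0) = 61.
C2: P2 ⊕ 61 = 37; E(K, 37) = 88.
C3: P3 ⊕ 88 = 83; E(K, 83) = 110.
C4: P4 ⊕ 110 = 89; E(K, 89) = 100.
C5: P5 ⊕ 100 = 124; E(K, 124) = 129.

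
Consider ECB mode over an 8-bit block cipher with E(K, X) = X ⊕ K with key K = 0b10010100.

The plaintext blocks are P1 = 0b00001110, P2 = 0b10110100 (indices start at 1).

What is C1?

ECB encryption: C_i = E(K, P_i).
C1: E(K, 0b00001110) = 0b10011010.

C1 = 0b10011010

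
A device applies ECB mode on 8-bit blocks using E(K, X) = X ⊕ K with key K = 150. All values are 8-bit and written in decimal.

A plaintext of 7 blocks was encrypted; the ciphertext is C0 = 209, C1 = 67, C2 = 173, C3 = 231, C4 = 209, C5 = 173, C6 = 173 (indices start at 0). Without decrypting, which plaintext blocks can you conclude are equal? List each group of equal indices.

ECB encrypts each block independently with the same key, so equal ciphertext blocks imply equal plaintext blocks.
C0 = C4 = 209, so P0 = P4.
C2 = C5 = C6 = 173, so P2 = P5 = P6.

P0 = P4; P2 = P5 = P6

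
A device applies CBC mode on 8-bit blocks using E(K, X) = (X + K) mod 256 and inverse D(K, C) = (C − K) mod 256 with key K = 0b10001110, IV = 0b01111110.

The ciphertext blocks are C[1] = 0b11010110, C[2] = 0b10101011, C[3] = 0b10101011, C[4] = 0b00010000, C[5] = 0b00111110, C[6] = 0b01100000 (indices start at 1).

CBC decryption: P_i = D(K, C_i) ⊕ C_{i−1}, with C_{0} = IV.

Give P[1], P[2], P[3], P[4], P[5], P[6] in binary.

P[1]: D(K, 0b11010110) = 0b01001000; 0b01001000 ⊕ 0b01111110 = 0b00110110.
P[2]: D(K, 0b10101011) = 0b00011101; 0b00011101 ⊕ 0b11010110 = 0b11001011.
P[3]: D(K, 0b10101011) = 0b00011101; 0b00011101 ⊕ 0b10101011 = 0b10110110.
P[4]: D(K, 0b00010000) = 0b10000010; 0b10000010 ⊕ 0b10101011 = 0b00101001.
P[5]: D(K, 0b00111110) = 0b10110000; 0b10110000 ⊕ 0b00010000 = 0b10100000.
P[6]: D(K, 0b01100000) = 0b11010010; 0b11010010 ⊕ 0b00111110 = 0b11101100.

P[1] = 0b00110110, P[2] = 0b11001011, P[3] = 0b10110110, P[4] = 0b00101001, P[5] = 0b10100000, P[6] = 0b11101100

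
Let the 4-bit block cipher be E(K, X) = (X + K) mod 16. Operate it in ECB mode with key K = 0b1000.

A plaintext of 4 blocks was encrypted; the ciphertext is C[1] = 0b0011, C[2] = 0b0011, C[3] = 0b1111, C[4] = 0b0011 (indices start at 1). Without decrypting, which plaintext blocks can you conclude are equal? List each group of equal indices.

ECB encrypts each block independently with the same key, so equal ciphertext blocks imply equal plaintext blocks.
C[1] = C[2] = C[4] = 0b0011, so P[1] = P[2] = P[4].

P[1] = P[2] = P[4]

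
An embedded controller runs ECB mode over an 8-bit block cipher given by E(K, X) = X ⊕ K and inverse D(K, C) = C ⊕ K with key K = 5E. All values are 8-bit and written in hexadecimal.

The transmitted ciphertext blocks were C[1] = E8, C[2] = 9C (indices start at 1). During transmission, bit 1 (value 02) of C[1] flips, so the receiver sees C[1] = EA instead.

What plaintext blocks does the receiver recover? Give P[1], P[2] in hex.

P[1] = B4, P[2] = C2

ECB decryption: P_i = D(K, C_i).
Only C[1] changed, to EA. In ECB, a change in C_i affects only P_i. Decrypting the received ciphertext:
P[1]: D(K, EA) = B4.
P[2]: D(K, 9C) = C2.
Blocks that differ from the original plaintext: P[1].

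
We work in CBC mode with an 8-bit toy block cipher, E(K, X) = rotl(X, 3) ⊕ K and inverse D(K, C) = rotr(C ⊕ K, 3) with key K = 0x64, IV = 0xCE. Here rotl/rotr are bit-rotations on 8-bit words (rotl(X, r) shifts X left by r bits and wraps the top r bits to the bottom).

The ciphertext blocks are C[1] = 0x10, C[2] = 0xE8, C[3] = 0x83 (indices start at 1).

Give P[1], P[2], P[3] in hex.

CBC decryption: P_i = D(K, C_i) ⊕ C_{i−1}, with C_{0} = IV.
P[1]: D(K, 0x10) = 0x8E; 0x8E ⊕ 0xCE = 0x40.
P[2]: D(K, 0xE8) = 0x91; 0x91 ⊕ 0x10 = 0x81.
P[3]: D(K, 0x83) = 0xFC; 0xFC ⊕ 0xE8 = 0x14.

P[1] = 0x40, P[2] = 0x81, P[3] = 0x14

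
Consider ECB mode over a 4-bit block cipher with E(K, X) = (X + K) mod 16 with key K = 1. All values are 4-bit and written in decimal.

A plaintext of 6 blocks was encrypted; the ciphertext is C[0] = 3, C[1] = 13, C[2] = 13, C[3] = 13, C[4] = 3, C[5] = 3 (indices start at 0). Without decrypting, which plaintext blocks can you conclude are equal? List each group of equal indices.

ECB encrypts each block independently with the same key, so equal ciphertext blocks imply equal plaintext blocks.
C[0] = C[4] = C[5] = 3, so P[0] = P[4] = P[5].
C[1] = C[2] = C[3] = 13, so P[1] = P[2] = P[3].

P[0] = P[4] = P[5]; P[1] = P[2] = P[3]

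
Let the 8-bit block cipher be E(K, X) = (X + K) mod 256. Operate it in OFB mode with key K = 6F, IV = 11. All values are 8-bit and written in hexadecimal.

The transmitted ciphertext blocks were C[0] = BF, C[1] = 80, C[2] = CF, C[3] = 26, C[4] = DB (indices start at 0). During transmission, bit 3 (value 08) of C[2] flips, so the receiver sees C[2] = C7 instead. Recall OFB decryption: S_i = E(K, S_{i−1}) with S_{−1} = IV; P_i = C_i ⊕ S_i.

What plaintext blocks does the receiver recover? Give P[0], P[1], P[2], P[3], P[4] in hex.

P[0] = 3F, P[1] = 6F, P[2] = 99, P[3] = EB, P[4] = E7

Only C[2] changed, to C7. In OFB, a change in C_i flips the same bit in P_i only; the keystream is unaffected. Decrypting the received ciphertext:
P[0]: S = E(K, 11) = 80; BF ⊕ 80 = 3F.
P[1]: S = E(K, 80) = EF; 80 ⊕ EF = 6F.
P[2]: S = E(K, EF) = 5E; C7 ⊕ 5E = 99.
P[3]: S = E(K, 5E) = CD; 26 ⊕ CD = EB.
P[4]: S = E(K, CD) = 3C; DB ⊕ 3C = E7.
Blocks that differ from the original plaintext: P[2].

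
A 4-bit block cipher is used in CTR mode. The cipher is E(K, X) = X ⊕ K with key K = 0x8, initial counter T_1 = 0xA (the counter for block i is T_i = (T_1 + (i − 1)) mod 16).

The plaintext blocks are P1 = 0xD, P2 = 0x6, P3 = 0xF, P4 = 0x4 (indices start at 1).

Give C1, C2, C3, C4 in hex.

C1 = 0xF, C2 = 0x5, C3 = 0xB, C4 = 0x1

CTR encryption: S_i = E(K, T_i) where T_i is the counter for block i; C_i = P_i ⊕ S_i.
C1: T = 0xA, S = E(K, T) = 0x2; 0xD ⊕ 0x2 = 0xF.
C2: T = 0xB, S = E(K, T) = 0x3; 0x6 ⊕ 0x3 = 0x5.
C3: T = 0xC, S = E(K, T) = 0x4; 0xF ⊕ 0x4 = 0xB.
C4: T = 0xD, S = E(K, T) = 0x5; 0x4 ⊕ 0x5 = 0x1.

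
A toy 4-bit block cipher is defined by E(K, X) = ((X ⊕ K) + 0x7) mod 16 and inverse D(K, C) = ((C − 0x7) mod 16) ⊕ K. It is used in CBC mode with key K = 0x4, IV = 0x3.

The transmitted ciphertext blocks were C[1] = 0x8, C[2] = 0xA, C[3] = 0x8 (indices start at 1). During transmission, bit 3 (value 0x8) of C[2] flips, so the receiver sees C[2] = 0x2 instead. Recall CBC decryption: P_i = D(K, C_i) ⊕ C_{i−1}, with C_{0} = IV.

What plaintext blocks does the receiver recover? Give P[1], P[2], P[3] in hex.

Only C[2] changed, to 0x2. In CBC, a change in C_i garbles P_i and flips the same bit in P_{i+1}. Decrypting the received ciphertext:
P[1]: D(K, 0x8) = 0x5; 0x5 ⊕ 0x3 = 0x6.
P[2]: D(K, 0x2) = 0xF; 0xF ⊕ 0x8 = 0x7.
P[3]: D(K, 0x8) = 0x5; 0x5 ⊕ 0x2 = 0x7.
Blocks that differ from the original plaintext: P[2], P[3].

P[1] = 0x6, P[2] = 0x7, P[3] = 0x7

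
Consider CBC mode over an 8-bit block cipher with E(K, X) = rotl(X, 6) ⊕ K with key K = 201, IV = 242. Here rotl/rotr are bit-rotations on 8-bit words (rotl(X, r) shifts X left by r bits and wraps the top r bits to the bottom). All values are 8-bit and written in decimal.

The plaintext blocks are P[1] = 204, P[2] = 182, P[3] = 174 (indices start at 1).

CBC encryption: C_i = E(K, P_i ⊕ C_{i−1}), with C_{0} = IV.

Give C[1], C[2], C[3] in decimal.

C[1]: P[1] ⊕ 242 = 62; E(K, 62) = 70.
C[2]: P[2] ⊕ 70 = 240; E(K, 240) = 245.
C[3]: P[3] ⊕ 245 = 91; E(K, 91) = 31.

C[1] = 70, C[2] = 245, C[3] = 31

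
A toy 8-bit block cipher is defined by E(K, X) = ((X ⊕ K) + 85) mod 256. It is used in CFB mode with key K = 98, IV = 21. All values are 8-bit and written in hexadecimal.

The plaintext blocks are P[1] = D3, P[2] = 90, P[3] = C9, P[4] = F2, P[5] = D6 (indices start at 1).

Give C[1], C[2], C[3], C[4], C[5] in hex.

CFB encryption: C_i = P_i ⊕ E(K, C_{i−1}), with C_{0} = IV.
C[1]: E(K, 21) = 3E; D3 ⊕ 3E = ED.
C[2]: E(K, ED) = FA; 90 ⊕ FA = 6A.
C[3]: E(K, 6A) = 77; C9 ⊕ 77 = BE.
C[4]: E(K, BE) = AB; F2 ⊕ AB = 59.
C[5]: E(K, 59) = 46; D6 ⊕ 46 = 90.

C[1] = ED, C[2] = 6A, C[3] = BE, C[4] = 59, C[5] = 90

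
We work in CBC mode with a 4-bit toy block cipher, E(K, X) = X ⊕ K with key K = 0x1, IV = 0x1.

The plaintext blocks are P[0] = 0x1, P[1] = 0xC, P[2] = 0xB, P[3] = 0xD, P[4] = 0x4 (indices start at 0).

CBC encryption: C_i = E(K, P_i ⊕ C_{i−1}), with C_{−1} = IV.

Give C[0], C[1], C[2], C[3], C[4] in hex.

C[0]: P[0] ⊕ 0x1 = 0x0; E(K, 0x0) = 0x1.
C[1]: P[1] ⊕ 0x1 = 0xD; E(K, 0xD) = 0xC.
C[2]: P[2] ⊕ 0xC = 0x7; E(K, 0x7) = 0x6.
C[3]: P[3] ⊕ 0x6 = 0xB; E(K, 0xB) = 0xA.
C[4]: P[4] ⊕ 0xA = 0xE; E(K, 0xE) = 0xF.

C[0] = 0x1, C[1] = 0xC, C[2] = 0x6, C[3] = 0xA, C[4] = 0xF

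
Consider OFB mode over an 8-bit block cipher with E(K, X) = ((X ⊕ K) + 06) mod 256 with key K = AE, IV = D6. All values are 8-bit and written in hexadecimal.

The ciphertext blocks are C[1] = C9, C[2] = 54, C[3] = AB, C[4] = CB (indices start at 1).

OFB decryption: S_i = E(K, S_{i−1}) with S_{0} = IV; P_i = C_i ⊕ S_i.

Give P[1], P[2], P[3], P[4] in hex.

P[1] = B7, P[2] = 82, P[3] = D5, P[4] = 1D

P[1]: S = E(K, D6) = 7E; C9 ⊕ 7E = B7.
P[2]: S = E(K, 7E) = D6; 54 ⊕ D6 = 82.
P[3]: S = E(K, D6) = 7E; AB ⊕ 7E = D5.
P[4]: S = E(K, 7E) = D6; CB ⊕ D6 = 1D.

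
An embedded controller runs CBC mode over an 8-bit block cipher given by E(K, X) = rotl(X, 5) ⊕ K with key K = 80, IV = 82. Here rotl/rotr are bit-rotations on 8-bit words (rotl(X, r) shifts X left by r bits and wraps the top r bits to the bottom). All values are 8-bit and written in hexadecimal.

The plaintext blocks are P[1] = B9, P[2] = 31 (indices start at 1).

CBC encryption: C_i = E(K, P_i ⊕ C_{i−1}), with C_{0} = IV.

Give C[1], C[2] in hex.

C[1]: P[1] ⊕ 82 = 3B; E(K, 3B) = E7.
C[2]: P[2] ⊕ E7 = D6; E(K, D6) = 5A.

C[1] = E7, C[2] = 5A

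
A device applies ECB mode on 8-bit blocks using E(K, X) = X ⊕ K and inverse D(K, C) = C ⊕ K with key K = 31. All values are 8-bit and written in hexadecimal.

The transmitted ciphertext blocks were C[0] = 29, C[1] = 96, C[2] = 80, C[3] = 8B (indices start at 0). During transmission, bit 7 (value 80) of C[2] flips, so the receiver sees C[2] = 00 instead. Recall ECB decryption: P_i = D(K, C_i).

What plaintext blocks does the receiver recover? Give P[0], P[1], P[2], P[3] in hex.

Only C[2] changed, to 00. In ECB, a change in C_i affects only P_i. Decrypting the received ciphertext:
P[0]: D(K, 29) = 18.
P[1]: D(K, 96) = A7.
P[2]: D(K, 00) = 31.
P[3]: D(K, 8B) = BA.
Blocks that differ from the original plaintext: P[2].

P[0] = 18, P[1] = A7, P[2] = 31, P[3] = BA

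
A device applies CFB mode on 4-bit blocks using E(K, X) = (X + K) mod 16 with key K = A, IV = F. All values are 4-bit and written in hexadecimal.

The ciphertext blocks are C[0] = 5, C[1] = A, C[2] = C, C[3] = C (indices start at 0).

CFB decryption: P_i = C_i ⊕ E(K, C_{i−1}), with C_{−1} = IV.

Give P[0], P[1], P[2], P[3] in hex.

P[0] = C, P[1] = 5, P[2] = 8, P[3] = A

P[0]: E(K, F) = 9; 5 ⊕ 9 = C.
P[1]: E(K, 5) = F; A ⊕ F = 5.
P[2]: E(K, A) = 4; C ⊕ 4 = 8.
P[3]: E(K, C) = 6; C ⊕ 6 = A.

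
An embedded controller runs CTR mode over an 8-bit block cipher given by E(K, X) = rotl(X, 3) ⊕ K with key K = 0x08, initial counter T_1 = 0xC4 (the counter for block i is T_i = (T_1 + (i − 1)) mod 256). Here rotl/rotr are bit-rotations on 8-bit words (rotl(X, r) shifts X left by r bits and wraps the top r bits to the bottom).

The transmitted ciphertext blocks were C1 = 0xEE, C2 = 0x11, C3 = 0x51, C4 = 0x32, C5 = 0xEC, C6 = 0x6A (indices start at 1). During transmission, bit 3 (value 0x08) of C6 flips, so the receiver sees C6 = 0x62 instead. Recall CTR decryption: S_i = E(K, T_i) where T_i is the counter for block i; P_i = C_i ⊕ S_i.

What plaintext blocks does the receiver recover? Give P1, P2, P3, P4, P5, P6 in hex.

P1 = 0xC0, P2 = 0x37, P3 = 0x6F, P4 = 0x04, P5 = 0xA2, P6 = 0x24

Only C6 changed, to 0x62. In CTR, a change in C_i flips the same bit in P_i only; the keystream is unaffected. Decrypting the received ciphertext:
P1: T = 0xC4, S = E(K, T) = 0x2E; 0xEE ⊕ 0x2E = 0xC0.
P2: T = 0xC5, S = E(K, T) = 0x26; 0x11 ⊕ 0x26 = 0x37.
P3: T = 0xC6, S = E(K, T) = 0x3E; 0x51 ⊕ 0x3E = 0x6F.
P4: T = 0xC7, S = E(K, T) = 0x36; 0x32 ⊕ 0x36 = 0x04.
P5: T = 0xC8, S = E(K, T) = 0x4E; 0xEC ⊕ 0x4E = 0xA2.
P6: T = 0xC9, S = E(K, T) = 0x46; 0x62 ⊕ 0x46 = 0x24.
Blocks that differ from the original plaintext: P6.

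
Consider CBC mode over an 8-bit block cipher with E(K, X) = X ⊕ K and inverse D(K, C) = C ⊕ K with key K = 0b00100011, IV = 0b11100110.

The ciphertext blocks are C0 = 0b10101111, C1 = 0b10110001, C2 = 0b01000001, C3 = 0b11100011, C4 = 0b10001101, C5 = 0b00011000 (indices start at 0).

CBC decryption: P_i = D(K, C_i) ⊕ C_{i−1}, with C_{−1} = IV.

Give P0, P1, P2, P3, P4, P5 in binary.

P0: D(K, 0b10101111) = 0b10001100; 0b10001100 ⊕ 0b11100110 = 0b01101010.
P1: D(K, 0b10110001) = 0b10010010; 0b10010010 ⊕ 0b10101111 = 0b00111101.
P2: D(K, 0b01000001) = 0b01100010; 0b01100010 ⊕ 0b10110001 = 0b11010011.
P3: D(K, 0b11100011) = 0b11000000; 0b11000000 ⊕ 0b01000001 = 0b10000001.
P4: D(K, 0b10001101) = 0b10101110; 0b10101110 ⊕ 0b11100011 = 0b01001101.
P5: D(K, 0b00011000) = 0b00111011; 0b00111011 ⊕ 0b10001101 = 0b10110110.

P0 = 0b01101010, P1 = 0b00111101, P2 = 0b11010011, P3 = 0b10000001, P4 = 0b01001101, P5 = 0b10110110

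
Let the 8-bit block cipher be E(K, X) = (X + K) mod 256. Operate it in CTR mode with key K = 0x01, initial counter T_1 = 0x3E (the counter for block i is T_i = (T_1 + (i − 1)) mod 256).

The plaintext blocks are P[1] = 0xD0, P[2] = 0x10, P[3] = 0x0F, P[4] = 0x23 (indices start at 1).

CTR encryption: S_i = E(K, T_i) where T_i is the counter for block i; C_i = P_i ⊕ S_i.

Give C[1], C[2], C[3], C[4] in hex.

C[1]: T = 0x3E, S = E(K, T) = 0x3F; 0xD0 ⊕ 0x3F = 0xEF.
C[2]: T = 0x3F, S = E(K, T) = 0x40; 0x10 ⊕ 0x40 = 0x50.
C[3]: T = 0x40, S = E(K, T) = 0x41; 0x0F ⊕ 0x41 = 0x4E.
C[4]: T = 0x41, S = E(K, T) = 0x42; 0x23 ⊕ 0x42 = 0x61.

C[1] = 0xEF, C[2] = 0x50, C[3] = 0x4E, C[4] = 0x61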